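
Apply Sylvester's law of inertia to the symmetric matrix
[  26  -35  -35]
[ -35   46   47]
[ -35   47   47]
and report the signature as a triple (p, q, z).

Answer: (1, 2, 0)

Derivation:
step 0: pivot 26 → sign +
step 1: pivot -29/26 → sign −
step 2: pivot -3/29 → sign −
signature = (1, 2, 0)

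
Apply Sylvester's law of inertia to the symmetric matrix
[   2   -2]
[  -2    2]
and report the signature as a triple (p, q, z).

step 0: pivot 2 → sign +
step 1: row/col 1 already zero → sign 0
signature = (1, 0, 1)

Answer: (1, 0, 1)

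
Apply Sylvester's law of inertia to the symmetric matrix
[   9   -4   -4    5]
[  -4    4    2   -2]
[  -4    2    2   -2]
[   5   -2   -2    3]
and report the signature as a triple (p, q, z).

Answer: (3, 0, 1)

Derivation:
step 0: pivot 9 → sign +
step 1: pivot 20/9 → sign +
step 2: pivot 1/5 → sign +
step 3: row/col 3 already zero → sign 0
signature = (3, 0, 1)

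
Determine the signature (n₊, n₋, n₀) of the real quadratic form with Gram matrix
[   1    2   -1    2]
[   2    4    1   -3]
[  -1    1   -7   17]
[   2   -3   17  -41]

step 0: pivot 1 → sign +
step 1: pivot -8 → sign −
step 2: pivot 9/8 → sign +
step 3: pivot 1/9 → sign +
signature = (3, 1, 0)

Answer: (3, 1, 0)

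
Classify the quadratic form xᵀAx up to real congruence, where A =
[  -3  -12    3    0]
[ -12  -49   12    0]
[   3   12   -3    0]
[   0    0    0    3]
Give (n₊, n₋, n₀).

Answer: (1, 2, 1)

Derivation:
step 0: pivot -3 → sign −
step 1: pivot -1 → sign −
step 2: pivot 3 → sign +
step 3: row/col 3 already zero → sign 0
signature = (1, 2, 1)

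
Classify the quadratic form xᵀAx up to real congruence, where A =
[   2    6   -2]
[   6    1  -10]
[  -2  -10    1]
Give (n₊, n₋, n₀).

step 0: pivot 2 → sign +
step 1: pivot -17 → sign −
step 2: pivot -1/17 → sign −
signature = (1, 2, 0)

Answer: (1, 2, 0)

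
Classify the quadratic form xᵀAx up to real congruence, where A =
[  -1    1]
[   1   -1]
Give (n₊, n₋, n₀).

step 0: pivot -1 → sign −
step 1: row/col 1 already zero → sign 0
signature = (0, 1, 1)

Answer: (0, 1, 1)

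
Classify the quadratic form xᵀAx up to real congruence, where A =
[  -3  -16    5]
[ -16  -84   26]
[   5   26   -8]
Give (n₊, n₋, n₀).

Answer: (1, 1, 1)

Derivation:
step 0: pivot -3 → sign −
step 1: pivot 4/3 → sign +
step 2: row/col 2 already zero → sign 0
signature = (1, 1, 1)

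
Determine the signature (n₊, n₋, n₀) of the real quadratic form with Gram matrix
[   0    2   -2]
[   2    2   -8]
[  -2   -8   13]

Answer: (1, 2, 0)

Derivation:
step 0: pivot 2 → sign +
step 1: pivot -2 → sign −
step 2: pivot -1 → sign −
signature = (1, 2, 0)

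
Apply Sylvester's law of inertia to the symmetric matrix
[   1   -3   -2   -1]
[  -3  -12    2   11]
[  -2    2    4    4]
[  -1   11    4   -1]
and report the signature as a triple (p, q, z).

step 0: pivot 1 → sign +
step 1: pivot -21 → sign −
step 2: pivot 16/21 → sign +
step 3: pivot 3/4 → sign +
signature = (3, 1, 0)

Answer: (3, 1, 0)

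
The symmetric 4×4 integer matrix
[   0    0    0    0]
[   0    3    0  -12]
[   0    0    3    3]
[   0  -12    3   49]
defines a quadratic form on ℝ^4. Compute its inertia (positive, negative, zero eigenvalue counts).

step 0: pivot 3 → sign +
step 1: pivot 3 → sign +
step 2: pivot -2 → sign −
step 3: row/col 3 already zero → sign 0
signature = (2, 1, 1)

Answer: (2, 1, 1)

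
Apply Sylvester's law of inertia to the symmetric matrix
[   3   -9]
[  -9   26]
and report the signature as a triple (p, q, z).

Answer: (1, 1, 0)

Derivation:
step 0: pivot 3 → sign +
step 1: pivot -1 → sign −
signature = (1, 1, 0)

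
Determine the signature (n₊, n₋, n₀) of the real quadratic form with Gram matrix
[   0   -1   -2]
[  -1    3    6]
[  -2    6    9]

step 0: pivot 3 → sign +
step 1: pivot -1/3 → sign −
step 2: pivot -3 → sign −
signature = (1, 2, 0)

Answer: (1, 2, 0)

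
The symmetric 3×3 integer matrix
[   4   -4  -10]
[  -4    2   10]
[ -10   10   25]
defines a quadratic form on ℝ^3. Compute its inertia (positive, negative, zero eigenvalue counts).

Answer: (1, 1, 1)

Derivation:
step 0: pivot 4 → sign +
step 1: pivot -2 → sign −
step 2: row/col 2 already zero → sign 0
signature = (1, 1, 1)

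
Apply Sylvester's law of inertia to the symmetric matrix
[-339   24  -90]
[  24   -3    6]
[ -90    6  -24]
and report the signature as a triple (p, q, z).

Answer: (0, 2, 1)

Derivation:
step 0: pivot -339 → sign −
step 1: pivot -147/113 → sign −
step 2: row/col 2 already zero → sign 0
signature = (0, 2, 1)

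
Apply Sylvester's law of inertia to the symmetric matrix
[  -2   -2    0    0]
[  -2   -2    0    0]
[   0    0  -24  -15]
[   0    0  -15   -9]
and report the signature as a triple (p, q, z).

Answer: (1, 2, 1)

Derivation:
step 0: pivot -2 → sign −
step 1: pivot -24 → sign −
step 2: pivot 3/8 → sign +
step 3: row/col 3 already zero → sign 0
signature = (1, 2, 1)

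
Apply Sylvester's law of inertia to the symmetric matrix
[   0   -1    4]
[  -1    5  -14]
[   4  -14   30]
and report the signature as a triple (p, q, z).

Answer: (1, 2, 0)

Derivation:
step 0: pivot 5 → sign +
step 1: pivot -1/5 → sign −
step 2: pivot -2 → sign −
signature = (1, 2, 0)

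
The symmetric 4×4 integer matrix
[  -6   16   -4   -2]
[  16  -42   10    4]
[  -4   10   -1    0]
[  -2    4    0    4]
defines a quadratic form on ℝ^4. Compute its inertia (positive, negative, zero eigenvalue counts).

Answer: (3, 1, 0)

Derivation:
step 0: pivot -6 → sign −
step 1: pivot 2/3 → sign +
step 2: pivot 1 → sign +
step 3: pivot 2 → sign +
signature = (3, 1, 0)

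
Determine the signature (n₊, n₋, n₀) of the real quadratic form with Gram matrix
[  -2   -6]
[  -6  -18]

Answer: (0, 1, 1)

Derivation:
step 0: pivot -2 → sign −
step 1: row/col 1 already zero → sign 0
signature = (0, 1, 1)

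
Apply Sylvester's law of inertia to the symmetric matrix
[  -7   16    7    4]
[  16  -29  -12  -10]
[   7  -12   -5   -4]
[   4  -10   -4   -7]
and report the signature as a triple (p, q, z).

step 0: pivot -7 → sign −
step 1: pivot 53/7 → sign +
step 2: pivot -6/53 → sign −
step 3: pivot -3 → sign −
signature = (1, 3, 0)

Answer: (1, 3, 0)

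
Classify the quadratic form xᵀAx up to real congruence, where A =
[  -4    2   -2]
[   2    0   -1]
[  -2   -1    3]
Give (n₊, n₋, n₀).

step 0: pivot -4 → sign −
step 1: pivot 1 → sign +
step 2: row/col 2 already zero → sign 0
signature = (1, 1, 1)

Answer: (1, 1, 1)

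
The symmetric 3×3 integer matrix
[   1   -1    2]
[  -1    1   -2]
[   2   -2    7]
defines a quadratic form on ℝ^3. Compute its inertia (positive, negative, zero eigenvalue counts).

Answer: (2, 0, 1)

Derivation:
step 0: pivot 1 → sign +
step 1: pivot 3 → sign +
step 2: row/col 2 already zero → sign 0
signature = (2, 0, 1)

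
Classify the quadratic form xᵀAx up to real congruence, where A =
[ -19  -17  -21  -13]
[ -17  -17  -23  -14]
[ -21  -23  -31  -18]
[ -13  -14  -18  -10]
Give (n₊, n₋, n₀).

Answer: (2, 2, 0)

Derivation:
step 0: pivot -19 → sign −
step 1: pivot -34/19 → sign −
step 2: pivot 36/17 → sign +
step 3: pivot 1/4 → sign +
signature = (2, 2, 0)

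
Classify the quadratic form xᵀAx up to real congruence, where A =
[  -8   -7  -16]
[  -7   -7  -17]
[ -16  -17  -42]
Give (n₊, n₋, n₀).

step 0: pivot -8 → sign −
step 1: pivot -7/8 → sign −
step 2: pivot 2/7 → sign +
signature = (1, 2, 0)

Answer: (1, 2, 0)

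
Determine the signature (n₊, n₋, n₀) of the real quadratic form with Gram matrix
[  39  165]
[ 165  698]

Answer: (1, 1, 0)

Derivation:
step 0: pivot 39 → sign +
step 1: pivot -1/13 → sign −
signature = (1, 1, 0)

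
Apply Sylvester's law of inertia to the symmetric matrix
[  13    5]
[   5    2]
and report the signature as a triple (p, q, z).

Answer: (2, 0, 0)

Derivation:
step 0: pivot 13 → sign +
step 1: pivot 1/13 → sign +
signature = (2, 0, 0)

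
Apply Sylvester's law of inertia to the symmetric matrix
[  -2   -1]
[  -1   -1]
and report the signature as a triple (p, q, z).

Answer: (0, 2, 0)

Derivation:
step 0: pivot -2 → sign −
step 1: pivot -1/2 → sign −
signature = (0, 2, 0)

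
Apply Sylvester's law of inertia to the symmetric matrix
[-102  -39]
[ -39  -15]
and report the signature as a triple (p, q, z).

Answer: (0, 2, 0)

Derivation:
step 0: pivot -102 → sign −
step 1: pivot -3/34 → sign −
signature = (0, 2, 0)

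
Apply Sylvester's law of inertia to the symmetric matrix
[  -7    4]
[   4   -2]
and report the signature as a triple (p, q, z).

step 0: pivot -7 → sign −
step 1: pivot 2/7 → sign +
signature = (1, 1, 0)

Answer: (1, 1, 0)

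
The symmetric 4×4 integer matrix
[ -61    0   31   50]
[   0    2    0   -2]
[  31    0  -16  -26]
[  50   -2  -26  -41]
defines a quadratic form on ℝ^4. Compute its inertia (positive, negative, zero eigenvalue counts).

step 0: pivot -61 → sign −
step 1: pivot 2 → sign +
step 2: pivot -15/61 → sign −
step 3: pivot -3/5 → sign −
signature = (1, 3, 0)

Answer: (1, 3, 0)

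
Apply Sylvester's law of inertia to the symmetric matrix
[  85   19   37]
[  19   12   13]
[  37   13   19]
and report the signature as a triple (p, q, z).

Answer: (3, 0, 0)

Derivation:
step 0: pivot 85 → sign +
step 1: pivot 659/85 → sign +
step 2: pivot 6/659 → sign +
signature = (3, 0, 0)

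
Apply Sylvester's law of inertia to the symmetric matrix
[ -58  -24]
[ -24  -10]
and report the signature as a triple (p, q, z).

Answer: (0, 2, 0)

Derivation:
step 0: pivot -58 → sign −
step 1: pivot -2/29 → sign −
signature = (0, 2, 0)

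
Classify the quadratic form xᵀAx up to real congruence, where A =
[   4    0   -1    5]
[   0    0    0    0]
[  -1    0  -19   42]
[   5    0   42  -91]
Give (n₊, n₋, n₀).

Answer: (1, 2, 1)

Derivation:
step 0: pivot 4 → sign +
step 1: pivot -77/4 → sign −
step 2: pivot -6/77 → sign −
step 3: row/col 3 already zero → sign 0
signature = (1, 2, 1)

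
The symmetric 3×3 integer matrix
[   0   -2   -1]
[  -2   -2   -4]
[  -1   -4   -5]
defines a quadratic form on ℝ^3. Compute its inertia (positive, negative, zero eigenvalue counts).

step 0: pivot -2 → sign −
step 1: pivot 2 → sign +
step 2: pivot -3/2 → sign −
signature = (1, 2, 0)

Answer: (1, 2, 0)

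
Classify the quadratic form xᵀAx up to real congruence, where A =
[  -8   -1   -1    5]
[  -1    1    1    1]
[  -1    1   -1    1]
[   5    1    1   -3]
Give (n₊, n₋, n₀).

Answer: (1, 2, 1)

Derivation:
step 0: pivot -8 → sign −
step 1: pivot 9/8 → sign +
step 2: pivot -2 → sign −
step 3: row/col 3 already zero → sign 0
signature = (1, 2, 1)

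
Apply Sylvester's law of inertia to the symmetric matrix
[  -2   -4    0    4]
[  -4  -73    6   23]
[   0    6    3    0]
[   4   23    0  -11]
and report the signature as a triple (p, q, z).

Answer: (1, 3, 0)

Derivation:
step 0: pivot -2 → sign −
step 1: pivot -65 → sign −
step 2: pivot 231/65 → sign +
step 3: pivot -6/77 → sign −
signature = (1, 3, 0)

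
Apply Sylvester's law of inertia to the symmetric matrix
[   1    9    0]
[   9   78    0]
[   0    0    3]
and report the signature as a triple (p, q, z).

Answer: (2, 1, 0)

Derivation:
step 0: pivot 1 → sign +
step 1: pivot -3 → sign −
step 2: pivot 3 → sign +
signature = (2, 1, 0)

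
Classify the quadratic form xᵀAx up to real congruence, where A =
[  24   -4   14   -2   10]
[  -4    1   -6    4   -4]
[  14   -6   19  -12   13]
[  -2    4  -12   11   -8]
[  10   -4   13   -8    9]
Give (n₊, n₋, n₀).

step 0: pivot 24 → sign +
step 1: pivot 1/3 → sign +
step 2: pivot -59/2 → sign −
step 3: pivot 6/59 → sign +
step 4: row/col 4 already zero → sign 0
signature = (3, 1, 1)

Answer: (3, 1, 1)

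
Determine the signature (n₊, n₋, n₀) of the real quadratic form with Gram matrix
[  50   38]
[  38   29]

step 0: pivot 50 → sign +
step 1: pivot 3/25 → sign +
signature = (2, 0, 0)

Answer: (2, 0, 0)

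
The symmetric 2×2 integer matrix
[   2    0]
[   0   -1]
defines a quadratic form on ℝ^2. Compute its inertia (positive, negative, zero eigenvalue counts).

Answer: (1, 1, 0)

Derivation:
step 0: pivot 2 → sign +
step 1: pivot -1 → sign −
signature = (1, 1, 0)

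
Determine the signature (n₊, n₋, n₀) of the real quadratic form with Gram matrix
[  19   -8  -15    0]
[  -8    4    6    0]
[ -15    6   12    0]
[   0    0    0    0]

step 0: pivot 19 → sign +
step 1: pivot 12/19 → sign +
step 2: row/col 2 already zero → sign 0
step 3: row/col 3 already zero → sign 0
signature = (2, 0, 2)

Answer: (2, 0, 2)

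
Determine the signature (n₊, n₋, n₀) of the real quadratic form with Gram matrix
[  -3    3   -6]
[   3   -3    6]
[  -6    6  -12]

Answer: (0, 1, 2)

Derivation:
step 0: pivot -3 → sign −
step 1: row/col 1 already zero → sign 0
step 2: row/col 2 already zero → sign 0
signature = (0, 1, 2)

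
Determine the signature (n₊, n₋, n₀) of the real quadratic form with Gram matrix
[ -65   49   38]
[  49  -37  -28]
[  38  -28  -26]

Answer: (1, 2, 0)

Derivation:
step 0: pivot -65 → sign −
step 1: pivot -4/65 → sign −
step 2: pivot 3 → sign +
signature = (1, 2, 0)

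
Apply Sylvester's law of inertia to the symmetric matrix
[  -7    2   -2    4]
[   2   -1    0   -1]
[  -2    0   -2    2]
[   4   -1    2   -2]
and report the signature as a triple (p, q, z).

step 0: pivot -7 → sign −
step 1: pivot -3/7 → sign −
step 2: pivot -2/3 → sign −
step 3: pivot 1 → sign +
signature = (1, 3, 0)

Answer: (1, 3, 0)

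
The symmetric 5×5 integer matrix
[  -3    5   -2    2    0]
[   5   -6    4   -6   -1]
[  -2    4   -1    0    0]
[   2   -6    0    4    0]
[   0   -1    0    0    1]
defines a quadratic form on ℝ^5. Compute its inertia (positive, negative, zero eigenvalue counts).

Answer: (2, 1, 2)

Derivation:
step 0: pivot -3 → sign −
step 1: pivot 7/3 → sign +
step 2: pivot 1/7 → sign +
step 3: row/col 3 already zero → sign 0
step 4: row/col 4 already zero → sign 0
signature = (2, 1, 2)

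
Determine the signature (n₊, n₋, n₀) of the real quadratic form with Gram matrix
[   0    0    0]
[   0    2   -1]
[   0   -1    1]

Answer: (2, 0, 1)

Derivation:
step 0: pivot 2 → sign +
step 1: pivot 1/2 → sign +
step 2: row/col 2 already zero → sign 0
signature = (2, 0, 1)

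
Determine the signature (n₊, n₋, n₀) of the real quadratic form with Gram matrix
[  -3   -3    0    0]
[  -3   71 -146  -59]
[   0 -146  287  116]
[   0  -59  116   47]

step 0: pivot -3 → sign −
step 1: pivot 74 → sign +
step 2: pivot -39/37 → sign −
step 3: pivot 3/26 → sign +
signature = (2, 2, 0)

Answer: (2, 2, 0)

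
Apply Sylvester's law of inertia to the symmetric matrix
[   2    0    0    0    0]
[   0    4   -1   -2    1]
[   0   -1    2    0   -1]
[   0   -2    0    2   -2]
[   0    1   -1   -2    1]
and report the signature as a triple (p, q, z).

step 0: pivot 2 → sign +
step 1: pivot 4 → sign +
step 2: pivot 7/4 → sign +
step 3: pivot 6/7 → sign +
step 4: pivot -3 → sign −
signature = (4, 1, 0)

Answer: (4, 1, 0)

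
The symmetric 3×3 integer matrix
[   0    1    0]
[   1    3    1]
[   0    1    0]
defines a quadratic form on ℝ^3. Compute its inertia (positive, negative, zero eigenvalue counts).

step 0: pivot 3 → sign +
step 1: pivot -1/3 → sign −
step 2: row/col 2 already zero → sign 0
signature = (1, 1, 1)

Answer: (1, 1, 1)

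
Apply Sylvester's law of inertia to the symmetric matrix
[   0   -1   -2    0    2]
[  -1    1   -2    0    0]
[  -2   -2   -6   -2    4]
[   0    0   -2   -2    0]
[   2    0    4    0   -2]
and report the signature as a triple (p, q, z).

Answer: (2, 2, 1)

Derivation:
step 0: pivot 1 → sign +
step 1: pivot -1 → sign −
step 2: pivot 6 → sign +
step 3: pivot -8/3 → sign −
step 4: row/col 4 already zero → sign 0
signature = (2, 2, 1)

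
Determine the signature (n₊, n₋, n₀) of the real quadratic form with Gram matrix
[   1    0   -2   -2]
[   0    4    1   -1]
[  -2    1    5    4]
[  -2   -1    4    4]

step 0: pivot 1 → sign +
step 1: pivot 4 → sign +
step 2: pivot 3/4 → sign +
step 3: pivot -1/3 → sign −
signature = (3, 1, 0)

Answer: (3, 1, 0)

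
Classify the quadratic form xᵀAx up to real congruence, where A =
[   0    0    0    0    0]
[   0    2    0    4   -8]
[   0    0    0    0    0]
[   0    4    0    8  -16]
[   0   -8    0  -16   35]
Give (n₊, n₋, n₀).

Answer: (2, 0, 3)

Derivation:
step 0: pivot 2 → sign +
step 1: pivot 3 → sign +
step 2: row/col 2 already zero → sign 0
step 3: row/col 3 already zero → sign 0
step 4: row/col 4 already zero → sign 0
signature = (2, 0, 3)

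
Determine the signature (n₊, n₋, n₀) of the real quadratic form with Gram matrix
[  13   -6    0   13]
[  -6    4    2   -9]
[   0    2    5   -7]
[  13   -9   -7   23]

step 0: pivot 13 → sign +
step 1: pivot 16/13 → sign +
step 2: pivot 7/4 → sign +
step 3: pivot 3/28 → sign +
signature = (4, 0, 0)

Answer: (4, 0, 0)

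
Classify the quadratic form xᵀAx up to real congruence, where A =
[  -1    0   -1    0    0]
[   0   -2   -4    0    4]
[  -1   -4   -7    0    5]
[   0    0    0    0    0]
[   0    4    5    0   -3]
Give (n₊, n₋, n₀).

step 0: pivot -1 → sign −
step 1: pivot -2 → sign −
step 2: pivot 2 → sign +
step 3: pivot 1/2 → sign +
step 4: row/col 4 already zero → sign 0
signature = (2, 2, 1)

Answer: (2, 2, 1)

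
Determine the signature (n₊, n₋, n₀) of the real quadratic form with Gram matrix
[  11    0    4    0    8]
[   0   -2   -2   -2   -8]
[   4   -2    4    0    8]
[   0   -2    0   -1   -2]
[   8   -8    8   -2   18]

step 0: pivot 11 → sign +
step 1: pivot -2 → sign −
step 2: pivot 50/11 → sign +
step 3: pivot 3/25 → sign +
step 4: pivot 6 → sign +
signature = (4, 1, 0)

Answer: (4, 1, 0)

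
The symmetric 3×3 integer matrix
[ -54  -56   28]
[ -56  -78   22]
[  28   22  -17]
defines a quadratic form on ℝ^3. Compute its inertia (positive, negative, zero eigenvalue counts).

step 0: pivot -54 → sign −
step 1: pivot -538/27 → sign −
step 2: pivot 1/269 → sign +
signature = (1, 2, 0)

Answer: (1, 2, 0)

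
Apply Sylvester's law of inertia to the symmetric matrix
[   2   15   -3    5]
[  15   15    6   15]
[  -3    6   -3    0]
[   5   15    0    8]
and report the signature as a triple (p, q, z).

step 0: pivot 2 → sign +
step 1: pivot -195/2 → sign −
step 2: pivot 54/65 → sign +
step 3: pivot -1/3 → sign −
signature = (2, 2, 0)

Answer: (2, 2, 0)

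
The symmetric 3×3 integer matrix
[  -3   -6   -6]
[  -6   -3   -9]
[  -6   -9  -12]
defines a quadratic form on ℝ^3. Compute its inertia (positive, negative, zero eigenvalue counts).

step 0: pivot -3 → sign −
step 1: pivot 9 → sign +
step 2: pivot -1 → sign −
signature = (1, 2, 0)

Answer: (1, 2, 0)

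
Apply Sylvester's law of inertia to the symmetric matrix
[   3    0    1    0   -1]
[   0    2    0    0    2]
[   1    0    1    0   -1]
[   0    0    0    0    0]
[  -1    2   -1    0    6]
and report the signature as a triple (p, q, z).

step 0: pivot 3 → sign +
step 1: pivot 2 → sign +
step 2: pivot 2/3 → sign +
step 3: pivot 3 → sign +
step 4: row/col 4 already zero → sign 0
signature = (4, 0, 1)

Answer: (4, 0, 1)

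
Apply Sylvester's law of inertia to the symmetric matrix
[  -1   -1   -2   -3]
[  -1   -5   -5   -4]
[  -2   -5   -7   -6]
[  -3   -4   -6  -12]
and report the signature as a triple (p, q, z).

step 0: pivot -1 → sign −
step 1: pivot -4 → sign −
step 2: pivot -3/4 → sign −
step 3: pivot -2 → sign −
signature = (0, 4, 0)

Answer: (0, 4, 0)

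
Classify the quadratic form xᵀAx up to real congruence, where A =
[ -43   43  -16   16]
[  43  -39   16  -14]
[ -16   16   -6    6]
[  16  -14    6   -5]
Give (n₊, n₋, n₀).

Answer: (1, 2, 1)

Derivation:
step 0: pivot -43 → sign −
step 1: pivot 4 → sign +
step 2: pivot -2/43 → sign −
step 3: row/col 3 already zero → sign 0
signature = (1, 2, 1)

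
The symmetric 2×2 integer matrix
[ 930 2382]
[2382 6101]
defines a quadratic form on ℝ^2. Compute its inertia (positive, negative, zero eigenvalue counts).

step 0: pivot 930 → sign +
step 1: pivot 1/155 → sign +
signature = (2, 0, 0)

Answer: (2, 0, 0)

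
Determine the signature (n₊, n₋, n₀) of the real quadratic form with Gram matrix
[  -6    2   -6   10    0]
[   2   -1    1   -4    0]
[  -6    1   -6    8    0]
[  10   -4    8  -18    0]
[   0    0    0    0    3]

step 0: pivot -6 → sign −
step 1: pivot -1/3 → sign −
step 2: pivot 3 → sign +
step 3: pivot 3 → sign +
step 4: row/col 4 already zero → sign 0
signature = (2, 2, 1)

Answer: (2, 2, 1)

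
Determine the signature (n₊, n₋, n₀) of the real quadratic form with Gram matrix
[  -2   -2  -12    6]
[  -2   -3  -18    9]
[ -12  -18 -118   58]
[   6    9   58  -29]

step 0: pivot -2 → sign −
step 1: pivot -1 → sign −
step 2: pivot -10 → sign −
step 3: pivot -2/5 → sign −
signature = (0, 4, 0)

Answer: (0, 4, 0)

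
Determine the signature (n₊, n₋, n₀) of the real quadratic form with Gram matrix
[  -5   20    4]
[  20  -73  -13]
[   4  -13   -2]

Answer: (1, 2, 0)

Derivation:
step 0: pivot -5 → sign −
step 1: pivot 7 → sign +
step 2: pivot -3/35 → sign −
signature = (1, 2, 0)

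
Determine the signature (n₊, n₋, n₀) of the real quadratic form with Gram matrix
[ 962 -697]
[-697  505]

Answer: (2, 0, 0)

Derivation:
step 0: pivot 962 → sign +
step 1: pivot 1/962 → sign +
signature = (2, 0, 0)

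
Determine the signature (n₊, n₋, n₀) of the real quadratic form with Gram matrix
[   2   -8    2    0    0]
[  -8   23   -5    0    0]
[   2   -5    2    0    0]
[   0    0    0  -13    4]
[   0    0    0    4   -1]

Answer: (3, 2, 0)

Derivation:
step 0: pivot 2 → sign +
step 1: pivot -9 → sign −
step 2: pivot 1 → sign +
step 3: pivot -13 → sign −
step 4: pivot 3/13 → sign +
signature = (3, 2, 0)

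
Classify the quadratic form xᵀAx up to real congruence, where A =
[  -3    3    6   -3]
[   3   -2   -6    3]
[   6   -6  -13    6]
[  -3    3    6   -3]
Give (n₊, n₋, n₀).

step 0: pivot -3 → sign −
step 1: pivot 1 → sign +
step 2: pivot -1 → sign −
step 3: row/col 3 already zero → sign 0
signature = (1, 2, 1)

Answer: (1, 2, 1)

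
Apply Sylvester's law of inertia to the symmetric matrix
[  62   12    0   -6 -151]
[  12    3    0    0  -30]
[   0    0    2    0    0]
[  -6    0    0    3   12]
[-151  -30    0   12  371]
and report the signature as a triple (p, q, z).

Answer: (4, 1, 0)

Derivation:
step 0: pivot 62 → sign +
step 1: pivot 21/31 → sign +
step 2: pivot 2 → sign +
step 3: pivot 3/7 → sign +
step 4: pivot -3/2 → sign −
signature = (4, 1, 0)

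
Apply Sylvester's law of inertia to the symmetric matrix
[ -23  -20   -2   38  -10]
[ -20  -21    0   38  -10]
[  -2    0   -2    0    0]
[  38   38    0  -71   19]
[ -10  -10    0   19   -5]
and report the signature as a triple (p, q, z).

Answer: (1, 4, 0)

Derivation:
step 0: pivot -23 → sign −
step 1: pivot -83/23 → sign −
step 2: pivot -82/83 → sign −
step 3: pivot -23/41 → sign −
step 4: pivot 6/23 → sign +
signature = (1, 4, 0)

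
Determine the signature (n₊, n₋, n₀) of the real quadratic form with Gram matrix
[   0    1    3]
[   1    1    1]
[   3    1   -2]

Answer: (2, 1, 0)

Derivation:
step 0: pivot 1 → sign +
step 1: pivot -1 → sign −
step 2: pivot 1 → sign +
signature = (2, 1, 0)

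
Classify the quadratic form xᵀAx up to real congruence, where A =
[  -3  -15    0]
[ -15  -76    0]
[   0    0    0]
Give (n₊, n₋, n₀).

step 0: pivot -3 → sign −
step 1: pivot -1 → sign −
step 2: row/col 2 already zero → sign 0
signature = (0, 2, 1)

Answer: (0, 2, 1)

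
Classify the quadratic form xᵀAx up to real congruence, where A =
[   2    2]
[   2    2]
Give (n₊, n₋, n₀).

Answer: (1, 0, 1)

Derivation:
step 0: pivot 2 → sign +
step 1: row/col 1 already zero → sign 0
signature = (1, 0, 1)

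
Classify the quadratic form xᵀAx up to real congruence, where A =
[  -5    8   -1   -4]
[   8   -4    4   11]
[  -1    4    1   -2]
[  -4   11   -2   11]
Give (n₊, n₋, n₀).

Answer: (3, 1, 0)

Derivation:
step 0: pivot -5 → sign −
step 1: pivot 44/5 → sign +
step 2: pivot 6/11 → sign +
step 3: pivot 3/4 → sign +
signature = (3, 1, 0)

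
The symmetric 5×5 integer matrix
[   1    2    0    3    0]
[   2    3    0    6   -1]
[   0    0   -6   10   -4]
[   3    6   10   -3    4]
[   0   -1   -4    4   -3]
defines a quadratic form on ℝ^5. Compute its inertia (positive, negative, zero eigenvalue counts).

step 0: pivot 1 → sign +
step 1: pivot -1 → sign −
step 2: pivot -6 → sign −
step 3: pivot 14/3 → sign +
step 4: pivot -6/7 → sign −
signature = (2, 3, 0)

Answer: (2, 3, 0)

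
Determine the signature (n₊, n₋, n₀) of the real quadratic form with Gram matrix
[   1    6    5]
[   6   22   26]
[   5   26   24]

Answer: (2, 1, 0)

Derivation:
step 0: pivot 1 → sign +
step 1: pivot -14 → sign −
step 2: pivot 1/7 → sign +
signature = (2, 1, 0)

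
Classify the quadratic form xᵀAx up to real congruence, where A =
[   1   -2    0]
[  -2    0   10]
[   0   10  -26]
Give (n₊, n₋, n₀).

step 0: pivot 1 → sign +
step 1: pivot -4 → sign −
step 2: pivot -1 → sign −
signature = (1, 2, 0)

Answer: (1, 2, 0)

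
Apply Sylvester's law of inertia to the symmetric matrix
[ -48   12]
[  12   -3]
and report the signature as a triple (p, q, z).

step 0: pivot -48 → sign −
step 1: row/col 1 already zero → sign 0
signature = (0, 1, 1)

Answer: (0, 1, 1)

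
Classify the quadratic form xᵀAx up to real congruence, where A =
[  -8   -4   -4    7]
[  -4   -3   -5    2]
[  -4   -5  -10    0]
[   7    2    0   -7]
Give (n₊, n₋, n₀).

step 0: pivot -8 → sign −
step 1: pivot -1 → sign −
step 2: pivot 1 → sign +
step 3: pivot 3/8 → sign +
signature = (2, 2, 0)

Answer: (2, 2, 0)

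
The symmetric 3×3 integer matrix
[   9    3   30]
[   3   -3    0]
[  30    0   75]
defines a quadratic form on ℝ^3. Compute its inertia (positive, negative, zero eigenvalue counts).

step 0: pivot 9 → sign +
step 1: pivot -4 → sign −
step 2: row/col 2 already zero → sign 0
signature = (1, 1, 1)

Answer: (1, 1, 1)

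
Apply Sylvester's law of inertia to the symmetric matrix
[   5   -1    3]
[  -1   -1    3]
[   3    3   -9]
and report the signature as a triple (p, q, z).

step 0: pivot 5 → sign +
step 1: pivot -6/5 → sign −
step 2: row/col 2 already zero → sign 0
signature = (1, 1, 1)

Answer: (1, 1, 1)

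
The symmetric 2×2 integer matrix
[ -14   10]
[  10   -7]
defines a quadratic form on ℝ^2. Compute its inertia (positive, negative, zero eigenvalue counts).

Answer: (1, 1, 0)

Derivation:
step 0: pivot -14 → sign −
step 1: pivot 1/7 → sign +
signature = (1, 1, 0)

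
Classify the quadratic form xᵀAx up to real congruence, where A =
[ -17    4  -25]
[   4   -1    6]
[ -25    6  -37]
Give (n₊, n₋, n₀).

step 0: pivot -17 → sign −
step 1: pivot -1/17 → sign −
step 2: row/col 2 already zero → sign 0
signature = (0, 2, 1)

Answer: (0, 2, 1)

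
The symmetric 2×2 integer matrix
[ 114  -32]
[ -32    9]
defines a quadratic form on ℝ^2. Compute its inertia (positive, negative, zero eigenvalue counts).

Answer: (2, 0, 0)

Derivation:
step 0: pivot 114 → sign +
step 1: pivot 1/57 → sign +
signature = (2, 0, 0)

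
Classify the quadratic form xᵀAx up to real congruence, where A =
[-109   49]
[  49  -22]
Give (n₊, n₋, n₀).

step 0: pivot -109 → sign −
step 1: pivot 3/109 → sign +
signature = (1, 1, 0)

Answer: (1, 1, 0)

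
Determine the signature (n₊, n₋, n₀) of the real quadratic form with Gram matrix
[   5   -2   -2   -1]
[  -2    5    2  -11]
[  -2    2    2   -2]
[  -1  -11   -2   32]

Answer: (3, 0, 1)

Derivation:
step 0: pivot 5 → sign +
step 1: pivot 21/5 → sign +
step 2: pivot 6/7 → sign +
step 3: row/col 3 already zero → sign 0
signature = (3, 0, 1)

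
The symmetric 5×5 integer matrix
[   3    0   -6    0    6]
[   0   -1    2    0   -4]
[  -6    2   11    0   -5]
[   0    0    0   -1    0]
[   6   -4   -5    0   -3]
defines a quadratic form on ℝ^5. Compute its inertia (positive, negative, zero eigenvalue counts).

step 0: pivot 3 → sign +
step 1: pivot -1 → sign −
step 2: pivot 3 → sign +
step 3: pivot -1 → sign −
step 4: pivot 2/3 → sign +
signature = (3, 2, 0)

Answer: (3, 2, 0)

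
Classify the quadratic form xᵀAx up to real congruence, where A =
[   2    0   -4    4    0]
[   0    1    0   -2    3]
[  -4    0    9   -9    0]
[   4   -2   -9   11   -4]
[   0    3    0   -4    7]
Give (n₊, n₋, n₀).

step 0: pivot 2 → sign +
step 1: pivot 1 → sign +
step 2: pivot 1 → sign +
step 3: pivot -2 → sign −
step 4: row/col 4 already zero → sign 0
signature = (3, 1, 1)

Answer: (3, 1, 1)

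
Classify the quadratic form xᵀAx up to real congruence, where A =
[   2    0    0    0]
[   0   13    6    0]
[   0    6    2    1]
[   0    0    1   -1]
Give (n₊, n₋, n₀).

step 0: pivot 2 → sign +
step 1: pivot 13 → sign +
step 2: pivot -10/13 → sign −
step 3: pivot 3/10 → sign +
signature = (3, 1, 0)

Answer: (3, 1, 0)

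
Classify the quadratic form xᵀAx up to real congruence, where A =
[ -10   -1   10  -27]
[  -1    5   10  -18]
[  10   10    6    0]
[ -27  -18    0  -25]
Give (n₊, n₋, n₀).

Answer: (3, 1, 0)

Derivation:
step 0: pivot -10 → sign −
step 1: pivot 51/10 → sign +
step 2: pivot 2/17 → sign +
step 3: pivot 2 → sign +
signature = (3, 1, 0)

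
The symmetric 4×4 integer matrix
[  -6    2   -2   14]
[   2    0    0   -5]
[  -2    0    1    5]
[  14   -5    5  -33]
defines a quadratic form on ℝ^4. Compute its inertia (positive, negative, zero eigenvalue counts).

step 0: pivot -6 → sign −
step 1: pivot 2/3 → sign +
step 2: pivot 1 → sign +
step 3: pivot -1/2 → sign −
signature = (2, 2, 0)

Answer: (2, 2, 0)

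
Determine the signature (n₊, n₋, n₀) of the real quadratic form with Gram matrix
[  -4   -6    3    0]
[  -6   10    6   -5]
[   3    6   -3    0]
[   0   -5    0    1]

Answer: (1, 3, 0)

Derivation:
step 0: pivot -4 → sign −
step 1: pivot 19 → sign +
step 2: pivot -33/38 → sign −
step 3: pivot -3/22 → sign −
signature = (1, 3, 0)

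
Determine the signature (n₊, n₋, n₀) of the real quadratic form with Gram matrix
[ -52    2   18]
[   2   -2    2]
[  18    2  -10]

Answer: (0, 2, 1)

Derivation:
step 0: pivot -52 → sign −
step 1: pivot -25/13 → sign −
step 2: row/col 2 already zero → sign 0
signature = (0, 2, 1)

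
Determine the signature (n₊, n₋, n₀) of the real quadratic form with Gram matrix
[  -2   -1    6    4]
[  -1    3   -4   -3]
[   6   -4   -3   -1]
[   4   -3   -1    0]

step 0: pivot -2 → sign −
step 1: pivot 7/2 → sign +
step 2: pivot 1 → sign +
step 3: pivot -1/7 → sign −
signature = (2, 2, 0)

Answer: (2, 2, 0)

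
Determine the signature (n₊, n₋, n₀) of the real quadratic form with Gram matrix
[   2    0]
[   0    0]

Answer: (1, 0, 1)

Derivation:
step 0: pivot 2 → sign +
step 1: row/col 1 already zero → sign 0
signature = (1, 0, 1)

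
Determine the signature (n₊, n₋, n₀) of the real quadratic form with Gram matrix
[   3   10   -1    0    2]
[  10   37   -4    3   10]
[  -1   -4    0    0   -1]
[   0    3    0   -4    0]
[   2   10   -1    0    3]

Answer: (2, 3, 0)

Derivation:
step 0: pivot 3 → sign +
step 1: pivot 11/3 → sign +
step 2: pivot -5/11 → sign −
step 3: pivot -29/5 → sign −
step 4: pivot -6/29 → sign −
signature = (2, 3, 0)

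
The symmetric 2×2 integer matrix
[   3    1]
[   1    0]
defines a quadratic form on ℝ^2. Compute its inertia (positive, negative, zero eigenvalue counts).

Answer: (1, 1, 0)

Derivation:
step 0: pivot 3 → sign +
step 1: pivot -1/3 → sign −
signature = (1, 1, 0)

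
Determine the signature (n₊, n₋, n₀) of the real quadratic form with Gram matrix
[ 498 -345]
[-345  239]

step 0: pivot 498 → sign +
step 1: pivot -1/166 → sign −
signature = (1, 1, 0)

Answer: (1, 1, 0)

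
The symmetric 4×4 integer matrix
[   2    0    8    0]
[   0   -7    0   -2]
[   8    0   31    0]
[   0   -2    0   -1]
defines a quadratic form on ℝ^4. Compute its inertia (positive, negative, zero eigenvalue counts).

Answer: (1, 3, 0)

Derivation:
step 0: pivot 2 → sign +
step 1: pivot -7 → sign −
step 2: pivot -1 → sign −
step 3: pivot -3/7 → sign −
signature = (1, 3, 0)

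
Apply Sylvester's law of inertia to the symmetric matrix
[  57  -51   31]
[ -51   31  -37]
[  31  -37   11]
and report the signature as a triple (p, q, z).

step 0: pivot 57 → sign +
step 1: pivot -278/19 → sign −
step 2: pivot 2/417 → sign +
signature = (2, 1, 0)

Answer: (2, 1, 0)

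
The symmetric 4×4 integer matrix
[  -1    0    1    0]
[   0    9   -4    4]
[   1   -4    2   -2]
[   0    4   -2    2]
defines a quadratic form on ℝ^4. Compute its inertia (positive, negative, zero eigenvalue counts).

Answer: (3, 1, 0)

Derivation:
step 0: pivot -1 → sign −
step 1: pivot 9 → sign +
step 2: pivot 11/9 → sign +
step 3: pivot 2/11 → sign +
signature = (3, 1, 0)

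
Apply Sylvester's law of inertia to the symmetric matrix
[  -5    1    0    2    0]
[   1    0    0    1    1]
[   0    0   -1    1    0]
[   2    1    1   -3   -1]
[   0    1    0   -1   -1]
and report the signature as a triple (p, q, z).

step 0: pivot -5 → sign −
step 1: pivot 1/5 → sign +
step 2: pivot -1 → sign −
step 3: pivot -11 → sign −
step 4: pivot -2/11 → sign −
signature = (1, 4, 0)

Answer: (1, 4, 0)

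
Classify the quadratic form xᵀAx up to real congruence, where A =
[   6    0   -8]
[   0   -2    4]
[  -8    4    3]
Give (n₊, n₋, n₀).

Answer: (2, 1, 0)

Derivation:
step 0: pivot 6 → sign +
step 1: pivot -2 → sign −
step 2: pivot 1/3 → sign +
signature = (2, 1, 0)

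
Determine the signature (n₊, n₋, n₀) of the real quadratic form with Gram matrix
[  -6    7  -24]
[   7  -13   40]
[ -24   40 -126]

step 0: pivot -6 → sign −
step 1: pivot -29/6 → sign −
step 2: pivot -6/29 → sign −
signature = (0, 3, 0)

Answer: (0, 3, 0)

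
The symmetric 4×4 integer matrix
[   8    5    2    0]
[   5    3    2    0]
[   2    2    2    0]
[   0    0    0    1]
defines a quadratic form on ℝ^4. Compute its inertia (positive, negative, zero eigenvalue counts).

step 0: pivot 8 → sign +
step 1: pivot -1/8 → sign −
step 2: pivot 6 → sign +
step 3: pivot 1 → sign +
signature = (3, 1, 0)

Answer: (3, 1, 0)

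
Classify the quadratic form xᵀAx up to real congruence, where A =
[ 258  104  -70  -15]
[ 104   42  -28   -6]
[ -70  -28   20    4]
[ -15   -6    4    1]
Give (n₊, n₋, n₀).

Answer: (3, 0, 1)

Derivation:
step 0: pivot 258 → sign +
step 1: pivot 10/129 → sign +
step 2: pivot 2/5 → sign +
step 3: row/col 3 already zero → sign 0
signature = (3, 0, 1)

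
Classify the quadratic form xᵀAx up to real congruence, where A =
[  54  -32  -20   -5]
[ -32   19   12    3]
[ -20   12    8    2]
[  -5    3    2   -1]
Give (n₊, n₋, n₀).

Answer: (2, 1, 1)

Derivation:
step 0: pivot 54 → sign +
step 1: pivot 1/27 → sign +
step 2: pivot -3/2 → sign −
step 3: row/col 3 already zero → sign 0
signature = (2, 1, 1)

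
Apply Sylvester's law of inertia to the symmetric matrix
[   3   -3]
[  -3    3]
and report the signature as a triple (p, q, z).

Answer: (1, 0, 1)

Derivation:
step 0: pivot 3 → sign +
step 1: row/col 1 already zero → sign 0
signature = (1, 0, 1)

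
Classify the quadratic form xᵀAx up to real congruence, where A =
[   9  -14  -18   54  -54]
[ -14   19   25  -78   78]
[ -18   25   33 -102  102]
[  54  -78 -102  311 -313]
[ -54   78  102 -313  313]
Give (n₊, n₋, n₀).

Answer: (3, 2, 0)

Derivation:
step 0: pivot 9 → sign +
step 1: pivot -25/9 → sign −
step 2: pivot 6/25 → sign +
step 3: pivot -1 → sign −
step 4: pivot 2 → sign +
signature = (3, 2, 0)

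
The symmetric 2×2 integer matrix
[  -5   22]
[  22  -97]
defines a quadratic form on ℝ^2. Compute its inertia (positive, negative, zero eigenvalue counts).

Answer: (0, 2, 0)

Derivation:
step 0: pivot -5 → sign −
step 1: pivot -1/5 → sign −
signature = (0, 2, 0)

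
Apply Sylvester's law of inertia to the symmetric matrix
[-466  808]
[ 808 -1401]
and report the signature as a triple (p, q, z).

step 0: pivot -466 → sign −
step 1: pivot -1/233 → sign −
signature = (0, 2, 0)

Answer: (0, 2, 0)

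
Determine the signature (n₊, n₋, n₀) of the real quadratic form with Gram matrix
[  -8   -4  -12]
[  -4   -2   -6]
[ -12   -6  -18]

Answer: (0, 1, 2)

Derivation:
step 0: pivot -8 → sign −
step 1: row/col 1 already zero → sign 0
step 2: row/col 2 already zero → sign 0
signature = (0, 1, 2)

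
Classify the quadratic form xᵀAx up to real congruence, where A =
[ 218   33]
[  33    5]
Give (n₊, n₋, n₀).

step 0: pivot 218 → sign +
step 1: pivot 1/218 → sign +
signature = (2, 0, 0)

Answer: (2, 0, 0)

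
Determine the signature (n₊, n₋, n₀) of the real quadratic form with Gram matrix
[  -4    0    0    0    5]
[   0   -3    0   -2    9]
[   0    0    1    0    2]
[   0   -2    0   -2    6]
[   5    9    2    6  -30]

Answer: (1, 4, 0)

Derivation:
step 0: pivot -4 → sign −
step 1: pivot -3 → sign −
step 2: pivot 1 → sign +
step 3: pivot -2/3 → sign −
step 4: pivot -3/4 → sign −
signature = (1, 4, 0)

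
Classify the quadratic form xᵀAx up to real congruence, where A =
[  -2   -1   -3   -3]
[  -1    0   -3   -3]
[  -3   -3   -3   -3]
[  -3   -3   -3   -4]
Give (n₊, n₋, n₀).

Answer: (1, 3, 0)

Derivation:
step 0: pivot -2 → sign −
step 1: pivot 1/2 → sign +
step 2: pivot -3 → sign −
step 3: pivot -1 → sign −
signature = (1, 3, 0)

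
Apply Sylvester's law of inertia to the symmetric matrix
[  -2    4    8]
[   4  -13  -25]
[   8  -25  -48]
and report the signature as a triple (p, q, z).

Answer: (1, 2, 0)

Derivation:
step 0: pivot -2 → sign −
step 1: pivot -5 → sign −
step 2: pivot 1/5 → sign +
signature = (1, 2, 0)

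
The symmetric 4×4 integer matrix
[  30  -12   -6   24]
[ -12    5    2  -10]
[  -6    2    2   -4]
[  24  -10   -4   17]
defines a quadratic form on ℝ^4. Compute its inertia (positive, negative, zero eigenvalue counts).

step 0: pivot 30 → sign +
step 1: pivot 1/5 → sign +
step 2: pivot -3 → sign −
step 3: row/col 3 already zero → sign 0
signature = (2, 1, 1)

Answer: (2, 1, 1)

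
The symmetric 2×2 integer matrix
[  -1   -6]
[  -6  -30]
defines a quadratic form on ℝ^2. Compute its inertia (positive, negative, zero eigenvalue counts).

Answer: (1, 1, 0)

Derivation:
step 0: pivot -1 → sign −
step 1: pivot 6 → sign +
signature = (1, 1, 0)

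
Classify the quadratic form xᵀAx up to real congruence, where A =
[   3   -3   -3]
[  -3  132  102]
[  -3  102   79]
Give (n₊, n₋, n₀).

step 0: pivot 3 → sign +
step 1: pivot 129 → sign +
step 2: pivot 1/43 → sign +
signature = (3, 0, 0)

Answer: (3, 0, 0)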